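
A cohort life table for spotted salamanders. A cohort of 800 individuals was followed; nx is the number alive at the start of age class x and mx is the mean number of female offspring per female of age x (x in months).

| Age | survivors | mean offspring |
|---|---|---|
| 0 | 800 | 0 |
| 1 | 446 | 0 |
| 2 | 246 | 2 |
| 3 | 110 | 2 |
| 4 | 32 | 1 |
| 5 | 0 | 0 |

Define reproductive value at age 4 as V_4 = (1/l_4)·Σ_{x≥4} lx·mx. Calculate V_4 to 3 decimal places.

1.000

lx = nx/n0 = nx/800: 1, 0.5575, 0.3075, 0.1375, 0.04, 0
lx·mx for x ≥ 4: 0.04, 0 → sum = 0.04
V_4 = 0.04 / l_4 = 0.04 / 0.04 = 1 → 1.000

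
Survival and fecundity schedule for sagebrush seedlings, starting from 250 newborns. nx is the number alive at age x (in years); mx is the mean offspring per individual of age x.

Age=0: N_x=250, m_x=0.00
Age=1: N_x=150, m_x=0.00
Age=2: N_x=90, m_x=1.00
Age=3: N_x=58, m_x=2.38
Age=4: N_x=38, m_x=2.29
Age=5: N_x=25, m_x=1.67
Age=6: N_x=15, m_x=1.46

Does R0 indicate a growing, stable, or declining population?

growing

lx = nx/n0 = nx/250: 1, 0.6, 0.36, 0.232, 0.152, 0.1, 0.06
R0 = Σ lx·mx = 0 + 0 + 0.36 + 0.55216 + 0.34808 + 0.167 + 0.0876 = 1.51484
R0 > 1, so the population is growing.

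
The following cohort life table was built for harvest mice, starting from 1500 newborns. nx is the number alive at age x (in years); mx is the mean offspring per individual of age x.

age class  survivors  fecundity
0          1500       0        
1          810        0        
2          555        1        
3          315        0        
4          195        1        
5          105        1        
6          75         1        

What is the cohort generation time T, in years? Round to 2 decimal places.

3.08

lx = nx/n0 = nx/1500: 1, 0.54, 0.37, 0.21, 0.13, 0.07, 0.05
lx·mx: 0, 0, 0.37, 0, 0.13, 0.07, 0.05 → R0 = 0.62
x·lx·mx: 0, 0, 0.74, 0, 0.52, 0.35, 0.3 → Σ = 1.91
T = 1.91 / 0.62 = 3.080645… → 3.08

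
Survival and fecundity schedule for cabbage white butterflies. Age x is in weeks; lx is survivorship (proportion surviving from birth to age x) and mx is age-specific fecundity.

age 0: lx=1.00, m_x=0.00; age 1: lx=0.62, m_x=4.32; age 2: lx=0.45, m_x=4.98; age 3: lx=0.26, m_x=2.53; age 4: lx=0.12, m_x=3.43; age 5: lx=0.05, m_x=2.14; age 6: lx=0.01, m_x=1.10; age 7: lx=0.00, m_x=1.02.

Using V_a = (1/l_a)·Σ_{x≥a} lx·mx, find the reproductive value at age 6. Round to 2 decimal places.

lx·mx for x ≥ 6: 0.011, 0 → sum = 0.011
V_6 = 0.011 / l_6 = 0.011 / 0.01 = 1.1 → 1.10

1.10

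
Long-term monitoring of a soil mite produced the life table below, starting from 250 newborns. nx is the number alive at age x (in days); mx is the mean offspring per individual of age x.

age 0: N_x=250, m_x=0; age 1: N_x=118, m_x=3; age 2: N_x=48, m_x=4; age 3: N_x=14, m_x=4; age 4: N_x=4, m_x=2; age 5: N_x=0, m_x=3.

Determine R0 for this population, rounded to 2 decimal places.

2.44

lx = nx/n0 = nx/250: 1, 0.472, 0.192, 0.056, 0.016, 0
lx·mx by age: 0, 1.416, 0.768, 0.224, 0.032, 0
R0 = Σ lx·mx = 2.44 → 2.44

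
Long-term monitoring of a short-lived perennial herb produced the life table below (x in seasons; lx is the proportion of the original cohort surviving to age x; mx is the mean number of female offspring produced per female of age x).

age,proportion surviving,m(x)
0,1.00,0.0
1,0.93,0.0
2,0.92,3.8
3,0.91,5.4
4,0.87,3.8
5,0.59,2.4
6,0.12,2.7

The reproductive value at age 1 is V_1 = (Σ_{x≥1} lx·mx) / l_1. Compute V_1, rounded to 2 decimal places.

14.47

lx·mx for x ≥ 1: 0, 3.496, 4.914, 3.306, 1.416, 0.324 → sum = 13.456
V_1 = 13.456 / l_1 = 13.456 / 0.93 = 14.468817… → 14.47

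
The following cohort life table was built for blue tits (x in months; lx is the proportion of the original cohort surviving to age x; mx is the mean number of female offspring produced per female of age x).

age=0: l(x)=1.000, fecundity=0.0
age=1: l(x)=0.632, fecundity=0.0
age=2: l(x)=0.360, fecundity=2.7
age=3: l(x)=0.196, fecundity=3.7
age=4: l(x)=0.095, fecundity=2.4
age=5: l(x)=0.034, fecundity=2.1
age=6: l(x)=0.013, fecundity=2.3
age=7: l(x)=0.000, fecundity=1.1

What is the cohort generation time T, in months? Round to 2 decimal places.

lx·mx: 0, 0, 0.972, 0.7252, 0.228, 0.0714, 0.0299, 0 → R0 = 2.0265
x·lx·mx: 0, 0, 1.944, 2.1756, 0.912, 0.357, 0.1794, 0 → Σ = 5.568
T = 5.568 / 2.0265 = 2.747594… → 2.75

2.75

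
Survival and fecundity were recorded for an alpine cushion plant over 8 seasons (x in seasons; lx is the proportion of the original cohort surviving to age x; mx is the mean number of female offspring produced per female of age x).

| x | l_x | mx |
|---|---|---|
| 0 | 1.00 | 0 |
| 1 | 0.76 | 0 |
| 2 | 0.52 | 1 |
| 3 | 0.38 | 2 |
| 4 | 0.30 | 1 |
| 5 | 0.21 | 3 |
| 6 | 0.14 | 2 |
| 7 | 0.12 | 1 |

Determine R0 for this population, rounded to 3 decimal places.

lx·mx by age: 0, 0, 0.52, 0.76, 0.3, 0.63, 0.28, 0.12
R0 = Σ lx·mx = 2.61 → 2.610

2.610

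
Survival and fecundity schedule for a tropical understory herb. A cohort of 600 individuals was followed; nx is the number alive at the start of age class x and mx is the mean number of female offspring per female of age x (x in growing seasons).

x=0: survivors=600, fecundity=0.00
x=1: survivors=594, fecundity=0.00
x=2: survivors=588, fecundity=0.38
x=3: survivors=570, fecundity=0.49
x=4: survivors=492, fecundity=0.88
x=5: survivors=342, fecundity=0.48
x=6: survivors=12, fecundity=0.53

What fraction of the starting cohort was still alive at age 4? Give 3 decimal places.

0.820

l_4 = n_4/n_0 = 492/600 = 0.82 → 0.820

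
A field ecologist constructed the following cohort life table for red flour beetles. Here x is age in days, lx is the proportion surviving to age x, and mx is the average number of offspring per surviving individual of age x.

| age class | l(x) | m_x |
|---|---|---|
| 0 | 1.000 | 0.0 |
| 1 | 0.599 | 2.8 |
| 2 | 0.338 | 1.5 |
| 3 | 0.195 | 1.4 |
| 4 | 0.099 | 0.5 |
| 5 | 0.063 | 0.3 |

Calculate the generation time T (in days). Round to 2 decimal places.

1.51

lx·mx: 0, 1.6772, 0.507, 0.273, 0.0495, 0.0189 → R0 = 2.5256
x·lx·mx: 0, 1.6772, 1.014, 0.819, 0.198, 0.0945 → Σ = 3.8027
T = 3.8027 / 2.5256 = 1.505662… → 1.51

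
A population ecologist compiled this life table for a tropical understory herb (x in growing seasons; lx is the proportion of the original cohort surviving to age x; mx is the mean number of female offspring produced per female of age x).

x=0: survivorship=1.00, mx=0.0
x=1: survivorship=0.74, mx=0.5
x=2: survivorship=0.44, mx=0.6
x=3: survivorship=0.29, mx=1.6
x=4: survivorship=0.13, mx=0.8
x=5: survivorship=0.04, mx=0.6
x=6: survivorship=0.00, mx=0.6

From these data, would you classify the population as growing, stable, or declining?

R0 = Σ lx·mx = 0 + 0.37 + 0.264 + 0.464 + 0.104 + 0.024 + 0 = 1.226
R0 > 1, so the population is growing.

growing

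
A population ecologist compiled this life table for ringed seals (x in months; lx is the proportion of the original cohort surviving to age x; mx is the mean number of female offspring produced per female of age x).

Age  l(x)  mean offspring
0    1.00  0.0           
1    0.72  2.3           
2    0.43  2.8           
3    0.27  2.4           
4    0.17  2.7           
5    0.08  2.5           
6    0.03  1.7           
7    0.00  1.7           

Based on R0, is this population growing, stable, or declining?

R0 = Σ lx·mx = 0 + 1.656 + 1.204 + 0.648 + 0.459 + 0.2 + 0.051 + 0 = 4.218
R0 > 1, so the population is growing.

growing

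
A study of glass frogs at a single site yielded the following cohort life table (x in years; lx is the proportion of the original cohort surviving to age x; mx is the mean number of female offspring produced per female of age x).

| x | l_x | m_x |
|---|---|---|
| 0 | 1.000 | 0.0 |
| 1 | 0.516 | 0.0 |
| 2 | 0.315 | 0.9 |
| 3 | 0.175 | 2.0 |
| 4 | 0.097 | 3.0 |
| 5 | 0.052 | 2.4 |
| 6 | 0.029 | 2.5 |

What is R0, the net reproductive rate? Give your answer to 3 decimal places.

1.122

lx·mx by age: 0, 0, 0.2835, 0.35, 0.291, 0.1248, 0.0725
R0 = Σ lx·mx = 1.1218 → 1.122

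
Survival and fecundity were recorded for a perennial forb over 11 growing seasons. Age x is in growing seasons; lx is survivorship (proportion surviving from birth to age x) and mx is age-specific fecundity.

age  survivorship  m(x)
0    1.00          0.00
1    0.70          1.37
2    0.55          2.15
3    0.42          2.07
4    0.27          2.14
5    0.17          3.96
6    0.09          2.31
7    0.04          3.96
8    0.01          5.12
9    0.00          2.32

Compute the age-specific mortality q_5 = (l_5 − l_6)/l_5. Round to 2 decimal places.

0.47

q_5 = (l_5 − l_6) / l_5 = (0.17 − 0.09) / 0.17
     = 0.08 / 0.17 = 0.470588… → 0.47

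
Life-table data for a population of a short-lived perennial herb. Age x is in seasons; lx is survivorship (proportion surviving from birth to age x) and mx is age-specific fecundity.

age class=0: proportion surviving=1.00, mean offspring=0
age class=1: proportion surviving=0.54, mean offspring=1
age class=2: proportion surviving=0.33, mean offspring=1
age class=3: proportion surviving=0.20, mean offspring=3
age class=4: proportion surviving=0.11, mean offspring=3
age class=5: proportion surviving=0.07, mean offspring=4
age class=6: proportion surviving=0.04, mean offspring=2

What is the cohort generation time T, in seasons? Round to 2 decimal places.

2.87

lx·mx: 0, 0.54, 0.33, 0.6, 0.33, 0.28, 0.08 → R0 = 2.16
x·lx·mx: 0, 0.54, 0.66, 1.8, 1.32, 1.4, 0.48 → Σ = 6.2
T = 6.2 / 2.16 = 2.87037… → 2.87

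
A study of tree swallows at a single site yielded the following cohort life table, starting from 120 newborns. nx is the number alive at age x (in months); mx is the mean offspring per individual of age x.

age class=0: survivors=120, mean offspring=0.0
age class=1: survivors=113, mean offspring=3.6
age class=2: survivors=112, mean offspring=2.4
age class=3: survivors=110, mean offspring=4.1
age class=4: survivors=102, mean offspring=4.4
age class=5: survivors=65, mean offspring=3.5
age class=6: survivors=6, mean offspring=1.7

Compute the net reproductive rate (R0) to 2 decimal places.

15.11

lx = nx/n0 = nx/120: 1, 0.94167…, 0.93333…, 0.91667…, 0.85, 0.54167…, 0.05
lx·mx by age: 0, 3.39…, 2.24…, 3.758333…, 3.74, 1.895833…, 0.085
R0 = Σ lx·mx = 15.109167… → 15.11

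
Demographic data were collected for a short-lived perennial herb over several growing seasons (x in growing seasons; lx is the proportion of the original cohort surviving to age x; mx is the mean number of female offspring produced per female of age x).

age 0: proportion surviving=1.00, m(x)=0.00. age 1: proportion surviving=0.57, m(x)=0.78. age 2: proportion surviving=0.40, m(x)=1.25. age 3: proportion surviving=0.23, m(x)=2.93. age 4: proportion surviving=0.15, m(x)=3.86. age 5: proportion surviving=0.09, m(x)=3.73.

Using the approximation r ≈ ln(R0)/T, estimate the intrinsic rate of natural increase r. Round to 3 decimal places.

0.316

R0 = Σ lx·mx = 0 + 0.4446 + 0.5 + 0.6739 + 0.579 + 0.3357 = 2.5332
Σ x·lx·mx = 7.4608; T = 7.4608/2.5332 = 2.94521…
r ≈ ln(R0)/T = ln(2.5332)/2.94521… = 0.31559… → 0.316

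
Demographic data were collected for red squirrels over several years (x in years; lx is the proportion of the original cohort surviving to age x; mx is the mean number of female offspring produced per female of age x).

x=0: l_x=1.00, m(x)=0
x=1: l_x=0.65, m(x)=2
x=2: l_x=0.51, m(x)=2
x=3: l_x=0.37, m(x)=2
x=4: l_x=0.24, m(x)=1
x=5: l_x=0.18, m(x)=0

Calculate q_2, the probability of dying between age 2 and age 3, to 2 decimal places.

q_2 = (l_2 − l_3) / l_2 = (0.51 − 0.37) / 0.51
     = 0.14 / 0.51 = 0.27451… → 0.27

0.27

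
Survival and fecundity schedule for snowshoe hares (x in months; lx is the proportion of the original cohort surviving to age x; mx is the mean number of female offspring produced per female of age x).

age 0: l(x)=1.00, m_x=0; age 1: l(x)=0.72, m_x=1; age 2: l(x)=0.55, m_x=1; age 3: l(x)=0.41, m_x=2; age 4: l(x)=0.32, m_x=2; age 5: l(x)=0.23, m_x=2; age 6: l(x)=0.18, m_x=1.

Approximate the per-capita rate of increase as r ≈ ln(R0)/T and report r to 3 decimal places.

0.401

R0 = Σ lx·mx = 0 + 0.72 + 0.55 + 0.82 + 0.64 + 0.46 + 0.18 = 3.37
Σ x·lx·mx = 10.22; T = 10.22/3.37 = 3.03264…
r ≈ ln(R0)/T = ln(3.37)/3.03264… = 0.40061… → 0.401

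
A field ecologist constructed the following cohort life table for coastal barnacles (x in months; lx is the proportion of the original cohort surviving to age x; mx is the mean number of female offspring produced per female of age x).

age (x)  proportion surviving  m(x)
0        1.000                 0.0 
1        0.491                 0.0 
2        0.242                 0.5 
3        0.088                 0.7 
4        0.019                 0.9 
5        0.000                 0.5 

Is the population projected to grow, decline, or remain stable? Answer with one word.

R0 = Σ lx·mx = 0 + 0 + 0.121 + 0.0616 + 0.0171 + 0 = 0.1997
R0 < 1, so the population is declining.

declining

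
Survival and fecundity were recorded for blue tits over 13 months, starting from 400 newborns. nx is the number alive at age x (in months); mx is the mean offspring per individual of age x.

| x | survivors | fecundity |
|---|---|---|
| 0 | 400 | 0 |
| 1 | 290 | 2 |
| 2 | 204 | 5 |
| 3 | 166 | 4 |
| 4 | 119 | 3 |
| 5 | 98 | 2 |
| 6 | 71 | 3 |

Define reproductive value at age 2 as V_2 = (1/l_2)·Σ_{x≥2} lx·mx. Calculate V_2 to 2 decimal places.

12.01

lx = nx/n0 = nx/400: 1, 0.725, 0.51, 0.415, 0.2975, 0.245, 0.1775
lx·mx for x ≥ 2: 2.55, 1.66, 0.8925, 0.49, 0.5325 → sum = 6.125
V_2 = 6.125 / l_2 = 6.125 / 0.51 = 12.009804… → 12.01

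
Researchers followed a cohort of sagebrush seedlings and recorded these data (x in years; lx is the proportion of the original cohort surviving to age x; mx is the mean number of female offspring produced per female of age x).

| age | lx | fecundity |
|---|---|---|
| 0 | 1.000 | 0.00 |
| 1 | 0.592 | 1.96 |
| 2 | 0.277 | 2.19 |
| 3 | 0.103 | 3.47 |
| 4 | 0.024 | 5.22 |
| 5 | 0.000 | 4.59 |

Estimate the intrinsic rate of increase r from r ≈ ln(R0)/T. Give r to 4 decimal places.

R0 = Σ lx·mx = 0 + 1.16032 + 0.60663 + 0.35741 + 0.12528 + 0 = 2.24964
Σ x·lx·mx = 3.94693; T = 3.94693/2.24964 = 1.75447…
r ≈ ln(R0)/T = ln(2.24964)/1.75447… = 0.462116… → 0.4621

0.4621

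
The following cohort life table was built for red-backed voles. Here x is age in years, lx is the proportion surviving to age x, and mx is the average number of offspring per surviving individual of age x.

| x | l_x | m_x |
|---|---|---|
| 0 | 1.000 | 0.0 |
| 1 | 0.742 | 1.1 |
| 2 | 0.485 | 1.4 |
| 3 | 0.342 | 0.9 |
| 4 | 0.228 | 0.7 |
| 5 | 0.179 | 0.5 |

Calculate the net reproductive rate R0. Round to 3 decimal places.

2.052

lx·mx by age: 0, 0.8162, 0.679, 0.3078, 0.1596, 0.0895
R0 = Σ lx·mx = 2.0521 → 2.052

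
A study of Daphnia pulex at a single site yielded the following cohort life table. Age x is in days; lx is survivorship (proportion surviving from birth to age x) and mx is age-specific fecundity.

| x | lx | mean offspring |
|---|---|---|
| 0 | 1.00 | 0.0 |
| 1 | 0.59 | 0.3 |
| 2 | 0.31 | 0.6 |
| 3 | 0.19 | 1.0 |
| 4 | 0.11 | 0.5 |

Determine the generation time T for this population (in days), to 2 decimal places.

2.20

lx·mx: 0, 0.177, 0.186, 0.19, 0.055 → R0 = 0.608
x·lx·mx: 0, 0.177, 0.372, 0.57, 0.22 → Σ = 1.339
T = 1.339 / 0.608 = 2.202303… → 2.20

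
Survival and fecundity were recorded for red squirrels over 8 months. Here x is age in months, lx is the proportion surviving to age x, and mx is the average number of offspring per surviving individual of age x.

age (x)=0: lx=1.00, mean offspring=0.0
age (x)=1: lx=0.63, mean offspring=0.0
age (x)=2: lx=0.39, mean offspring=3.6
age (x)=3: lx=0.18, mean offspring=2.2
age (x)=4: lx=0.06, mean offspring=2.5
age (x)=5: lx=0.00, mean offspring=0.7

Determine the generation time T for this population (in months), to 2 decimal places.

2.36

lx·mx: 0, 0, 1.404, 0.396, 0.15, 0 → R0 = 1.95
x·lx·mx: 0, 0, 2.808, 1.188, 0.6, 0 → Σ = 4.596
T = 4.596 / 1.95 = 2.356923… → 2.36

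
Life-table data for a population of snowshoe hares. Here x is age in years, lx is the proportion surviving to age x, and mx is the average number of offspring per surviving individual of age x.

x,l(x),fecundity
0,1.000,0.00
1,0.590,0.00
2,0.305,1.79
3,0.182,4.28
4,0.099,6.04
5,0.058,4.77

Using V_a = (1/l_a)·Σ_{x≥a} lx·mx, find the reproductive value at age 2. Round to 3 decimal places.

7.212

lx·mx for x ≥ 2: 0.54595, 0.77896, 0.59796, 0.27666 → sum = 2.19953
V_2 = 2.19953 / l_2 = 2.19953 / 0.305 = 7.211574… → 7.212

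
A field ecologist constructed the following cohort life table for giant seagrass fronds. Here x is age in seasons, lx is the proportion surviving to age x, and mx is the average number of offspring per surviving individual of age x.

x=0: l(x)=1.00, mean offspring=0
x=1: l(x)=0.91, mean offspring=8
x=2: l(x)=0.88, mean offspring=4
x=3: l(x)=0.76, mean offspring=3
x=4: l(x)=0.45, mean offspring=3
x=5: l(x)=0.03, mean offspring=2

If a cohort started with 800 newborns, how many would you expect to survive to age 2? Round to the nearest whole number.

Expected survivors = N0 · l_2 = 800 × 0.88 = 704 → 704

704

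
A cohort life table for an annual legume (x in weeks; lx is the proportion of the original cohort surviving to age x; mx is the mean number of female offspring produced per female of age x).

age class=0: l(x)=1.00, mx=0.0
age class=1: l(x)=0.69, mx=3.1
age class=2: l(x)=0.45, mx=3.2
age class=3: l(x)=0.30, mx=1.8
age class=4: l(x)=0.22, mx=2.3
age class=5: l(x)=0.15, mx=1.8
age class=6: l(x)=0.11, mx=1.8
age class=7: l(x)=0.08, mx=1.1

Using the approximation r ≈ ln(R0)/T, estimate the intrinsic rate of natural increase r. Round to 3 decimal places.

R0 = Σ lx·mx = 0 + 2.139 + 1.44 + 0.54 + 0.506 + 0.27 + 0.198 + 0.088 = 5.181
Σ x·lx·mx = 11.817; T = 11.817/5.181 = 2.28083…
r ≈ ln(R0)/T = ln(5.181)/2.28083… = 0.72123… → 0.721

0.721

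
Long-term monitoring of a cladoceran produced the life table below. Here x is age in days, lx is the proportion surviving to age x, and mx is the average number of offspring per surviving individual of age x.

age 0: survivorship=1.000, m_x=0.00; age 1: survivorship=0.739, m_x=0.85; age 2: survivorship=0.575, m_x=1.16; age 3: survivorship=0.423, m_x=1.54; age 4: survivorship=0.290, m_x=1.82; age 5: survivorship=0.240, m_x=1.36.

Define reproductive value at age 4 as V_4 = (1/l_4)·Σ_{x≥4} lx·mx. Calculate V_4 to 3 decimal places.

lx·mx for x ≥ 4: 0.5278, 0.3264 → sum = 0.8542
V_4 = 0.8542 / l_4 = 0.8542 / 0.29 = 2.945517… → 2.946

2.946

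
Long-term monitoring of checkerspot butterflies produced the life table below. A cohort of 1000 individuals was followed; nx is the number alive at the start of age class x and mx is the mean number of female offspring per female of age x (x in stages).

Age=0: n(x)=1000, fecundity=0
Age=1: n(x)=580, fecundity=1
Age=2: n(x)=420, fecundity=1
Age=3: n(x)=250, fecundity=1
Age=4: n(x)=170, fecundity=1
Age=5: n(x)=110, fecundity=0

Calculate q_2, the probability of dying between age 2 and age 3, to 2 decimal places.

0.40

lx = nx/n0 = nx/1000: 1, 0.58, 0.42, 0.25, 0.17, 0.11
q_2 = (l_2 − l_3) / l_2 = (0.42 − 0.25) / 0.42
     = 0.17 / 0.42 = 0.404762… → 0.40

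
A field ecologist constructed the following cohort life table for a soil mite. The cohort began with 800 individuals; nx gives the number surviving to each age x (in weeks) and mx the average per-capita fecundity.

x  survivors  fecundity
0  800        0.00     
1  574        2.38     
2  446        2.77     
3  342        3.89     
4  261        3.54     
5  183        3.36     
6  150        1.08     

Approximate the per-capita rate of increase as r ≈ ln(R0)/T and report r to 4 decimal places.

0.7061

lx = nx/n0 = nx/800: 1, 0.7175, 0.5575, 0.4275, 0.32625, 0.22875, 0.1875
R0 = Σ lx·mx = 0 + 1.70765… + 1.54428… + 1.66298… + 1.15493… + 0.7686… + 0.2025… = 7.040925…
Σ x·lx·mx = 19.462825…; T = 19.462825…/7.040925… = 2.76424…
r ≈ ln(R0)/T = ln(7.040925…)/2.76424… = 0.706067… → 0.7061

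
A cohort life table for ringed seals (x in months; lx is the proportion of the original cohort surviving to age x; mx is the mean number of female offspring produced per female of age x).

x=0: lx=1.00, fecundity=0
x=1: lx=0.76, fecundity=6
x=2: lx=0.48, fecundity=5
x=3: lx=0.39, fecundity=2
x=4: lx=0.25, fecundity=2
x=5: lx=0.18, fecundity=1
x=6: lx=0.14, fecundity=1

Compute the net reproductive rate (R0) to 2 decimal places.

8.56

lx·mx by age: 0, 4.56, 2.4, 0.78, 0.5, 0.18, 0.14
R0 = Σ lx·mx = 8.56 → 8.56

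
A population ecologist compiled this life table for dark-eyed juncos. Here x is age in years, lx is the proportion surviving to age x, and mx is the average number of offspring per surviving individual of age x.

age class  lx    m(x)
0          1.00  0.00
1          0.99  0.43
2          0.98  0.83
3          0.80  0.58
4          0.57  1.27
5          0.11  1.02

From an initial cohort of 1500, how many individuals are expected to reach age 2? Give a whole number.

1470

Expected survivors = N0 · l_2 = 1500 × 0.98 = 1470 → 1470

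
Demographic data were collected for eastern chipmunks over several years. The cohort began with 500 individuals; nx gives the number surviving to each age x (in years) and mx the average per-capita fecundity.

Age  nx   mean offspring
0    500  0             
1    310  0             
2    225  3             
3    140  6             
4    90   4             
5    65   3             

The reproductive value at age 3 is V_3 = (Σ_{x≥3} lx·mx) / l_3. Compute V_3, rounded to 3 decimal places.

9.964

lx = nx/n0 = nx/500: 1, 0.62, 0.45, 0.28, 0.18, 0.13
lx·mx for x ≥ 3: 1.68, 0.72, 0.39 → sum = 2.79
V_3 = 2.79 / l_3 = 2.79 / 0.28 = 9.964286… → 9.964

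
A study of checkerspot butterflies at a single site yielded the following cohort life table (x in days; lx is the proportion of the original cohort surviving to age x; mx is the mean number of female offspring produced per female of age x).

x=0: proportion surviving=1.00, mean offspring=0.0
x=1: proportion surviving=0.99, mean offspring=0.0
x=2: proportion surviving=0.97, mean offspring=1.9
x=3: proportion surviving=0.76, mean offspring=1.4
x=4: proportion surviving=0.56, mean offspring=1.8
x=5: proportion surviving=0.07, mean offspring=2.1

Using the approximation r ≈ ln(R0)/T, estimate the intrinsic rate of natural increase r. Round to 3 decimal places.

R0 = Σ lx·mx = 0 + 0 + 1.843 + 1.064 + 1.008 + 0.147 = 4.062
Σ x·lx·mx = 11.645; T = 11.645/4.062 = 2.86681…
r ≈ ln(R0)/T = ln(4.062)/2.86681… = 0.48893… → 0.489

0.489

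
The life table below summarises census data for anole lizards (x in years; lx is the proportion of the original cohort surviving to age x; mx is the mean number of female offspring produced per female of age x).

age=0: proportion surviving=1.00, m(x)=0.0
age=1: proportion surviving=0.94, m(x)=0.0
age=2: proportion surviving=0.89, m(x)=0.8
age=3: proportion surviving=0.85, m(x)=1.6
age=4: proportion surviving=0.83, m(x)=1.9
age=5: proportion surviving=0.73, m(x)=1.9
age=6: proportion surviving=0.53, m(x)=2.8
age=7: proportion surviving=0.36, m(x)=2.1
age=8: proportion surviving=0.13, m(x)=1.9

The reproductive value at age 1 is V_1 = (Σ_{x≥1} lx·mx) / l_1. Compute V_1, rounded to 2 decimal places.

8.00

lx·mx for x ≥ 1: 0, 0.712, 1.36, 1.577, 1.387, 1.484, 0.756, 0.247 → sum = 7.523
V_1 = 7.523 / l_1 = 7.523 / 0.94 = 8.003191… → 8.00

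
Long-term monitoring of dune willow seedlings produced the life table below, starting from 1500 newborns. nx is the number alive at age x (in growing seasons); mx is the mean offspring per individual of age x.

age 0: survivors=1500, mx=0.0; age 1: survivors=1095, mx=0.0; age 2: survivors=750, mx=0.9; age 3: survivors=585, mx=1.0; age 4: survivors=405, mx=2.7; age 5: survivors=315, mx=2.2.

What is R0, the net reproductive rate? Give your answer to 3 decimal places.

2.031

lx = nx/n0 = nx/1500: 1, 0.73, 0.5, 0.39, 0.27, 0.21
lx·mx by age: 0, 0, 0.45, 0.39, 0.729, 0.462
R0 = Σ lx·mx = 2.031 → 2.031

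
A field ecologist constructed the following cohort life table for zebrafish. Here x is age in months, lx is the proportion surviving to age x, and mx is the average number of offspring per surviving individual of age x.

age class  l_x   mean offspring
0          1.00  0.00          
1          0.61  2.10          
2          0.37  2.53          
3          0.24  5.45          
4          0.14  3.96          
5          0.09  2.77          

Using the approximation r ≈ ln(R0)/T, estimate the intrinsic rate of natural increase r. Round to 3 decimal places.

R0 = Σ lx·mx = 0 + 1.281 + 0.9361 + 1.308 + 0.5544 + 0.2493 = 4.3288
Σ x·lx·mx = 10.5413; T = 10.5413/4.3288 = 2.43516…
r ≈ ln(R0)/T = ln(4.3288)/2.43516… = 0.60172… → 0.602

0.602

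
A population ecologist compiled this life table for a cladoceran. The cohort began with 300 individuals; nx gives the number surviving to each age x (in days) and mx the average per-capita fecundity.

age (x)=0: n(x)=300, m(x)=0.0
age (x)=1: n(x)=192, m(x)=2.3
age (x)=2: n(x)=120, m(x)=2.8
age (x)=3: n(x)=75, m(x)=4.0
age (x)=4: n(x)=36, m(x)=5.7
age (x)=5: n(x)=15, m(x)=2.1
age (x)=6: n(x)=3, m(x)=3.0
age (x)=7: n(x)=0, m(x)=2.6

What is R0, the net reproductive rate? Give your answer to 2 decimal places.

lx = nx/n0 = nx/300: 1, 0.64, 0.4, 0.25, 0.12, 0.05, 0.01, 0
lx·mx by age: 0, 1.472, 1.12, 1, 0.684, 0.105, 0.03, 0
R0 = Σ lx·mx = 4.411 → 4.41

4.41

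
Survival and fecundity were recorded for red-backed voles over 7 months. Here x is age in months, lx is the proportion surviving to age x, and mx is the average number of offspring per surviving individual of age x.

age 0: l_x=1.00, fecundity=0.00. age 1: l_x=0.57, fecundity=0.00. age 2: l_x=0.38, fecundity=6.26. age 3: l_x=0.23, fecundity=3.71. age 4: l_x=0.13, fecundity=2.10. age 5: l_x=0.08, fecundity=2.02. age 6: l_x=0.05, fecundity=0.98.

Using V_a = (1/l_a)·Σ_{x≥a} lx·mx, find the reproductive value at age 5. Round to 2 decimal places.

lx·mx for x ≥ 5: 0.1616, 0.049 → sum = 0.2106
V_5 = 0.2106 / l_5 = 0.2106 / 0.08 = 2.6325 → 2.63

2.63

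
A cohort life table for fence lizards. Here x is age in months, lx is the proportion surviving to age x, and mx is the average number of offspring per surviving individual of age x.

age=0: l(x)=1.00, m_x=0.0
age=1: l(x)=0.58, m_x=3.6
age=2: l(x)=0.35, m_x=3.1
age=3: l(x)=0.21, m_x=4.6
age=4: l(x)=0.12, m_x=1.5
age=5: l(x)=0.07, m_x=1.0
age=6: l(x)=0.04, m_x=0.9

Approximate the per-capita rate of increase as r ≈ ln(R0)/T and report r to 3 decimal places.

R0 = Σ lx·mx = 0 + 2.088 + 1.085 + 0.966 + 0.18 + 0.07 + 0.036 = 4.425
Σ x·lx·mx = 8.442; T = 8.442/4.425 = 1.9078…
r ≈ ln(R0)/T = ln(4.425)/1.9078… = 0.77957… → 0.780

0.780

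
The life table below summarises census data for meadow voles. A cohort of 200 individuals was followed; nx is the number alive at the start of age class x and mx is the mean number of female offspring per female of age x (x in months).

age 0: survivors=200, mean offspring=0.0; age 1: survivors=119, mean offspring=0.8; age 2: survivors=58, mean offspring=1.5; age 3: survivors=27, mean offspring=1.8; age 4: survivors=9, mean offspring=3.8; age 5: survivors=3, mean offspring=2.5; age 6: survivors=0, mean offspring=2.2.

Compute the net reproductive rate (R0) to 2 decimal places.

lx = nx/n0 = nx/200: 1, 0.595, 0.29, 0.135, 0.045, 0.015, 0
lx·mx by age: 0, 0.476, 0.435, 0.243, 0.171, 0.0375, 0
R0 = Σ lx·mx = 1.3625 → 1.36

1.36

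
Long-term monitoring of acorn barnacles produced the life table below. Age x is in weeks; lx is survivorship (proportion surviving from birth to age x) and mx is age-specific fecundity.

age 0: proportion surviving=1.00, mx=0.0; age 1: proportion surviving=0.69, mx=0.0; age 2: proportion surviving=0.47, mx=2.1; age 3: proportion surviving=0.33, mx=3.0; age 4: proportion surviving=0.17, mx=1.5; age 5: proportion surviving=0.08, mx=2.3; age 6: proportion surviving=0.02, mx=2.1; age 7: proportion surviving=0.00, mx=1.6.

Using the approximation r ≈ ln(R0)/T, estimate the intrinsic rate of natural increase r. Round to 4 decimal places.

R0 = Σ lx·mx = 0 + 0 + 0.987 + 0.99 + 0.255 + 0.184 + 0.042 + 0 = 2.458
Σ x·lx·mx = 7.136; T = 7.136/2.458 = 2.90317…
r ≈ ln(R0)/T = ln(2.458)/2.90317… = 0.309781… → 0.3098

0.3098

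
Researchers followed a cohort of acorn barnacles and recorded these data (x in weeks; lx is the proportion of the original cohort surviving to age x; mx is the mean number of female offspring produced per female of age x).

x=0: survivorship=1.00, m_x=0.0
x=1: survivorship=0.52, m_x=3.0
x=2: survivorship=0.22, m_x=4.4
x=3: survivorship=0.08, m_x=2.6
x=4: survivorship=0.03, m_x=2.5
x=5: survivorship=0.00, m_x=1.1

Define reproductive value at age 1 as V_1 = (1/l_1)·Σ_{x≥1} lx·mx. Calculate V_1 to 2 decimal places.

lx·mx for x ≥ 1: 1.56, 0.968, 0.208, 0.075, 0 → sum = 2.811
V_1 = 2.811 / l_1 = 2.811 / 0.52 = 5.405769… → 5.41

5.41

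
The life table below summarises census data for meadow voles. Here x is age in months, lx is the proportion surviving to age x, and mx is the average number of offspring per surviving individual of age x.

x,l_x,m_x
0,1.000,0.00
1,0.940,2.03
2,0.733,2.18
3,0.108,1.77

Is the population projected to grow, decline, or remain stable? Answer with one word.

growing

R0 = Σ lx·mx = 0 + 1.9082 + 1.59794 + 0.19116 = 3.6973
R0 > 1, so the population is growing.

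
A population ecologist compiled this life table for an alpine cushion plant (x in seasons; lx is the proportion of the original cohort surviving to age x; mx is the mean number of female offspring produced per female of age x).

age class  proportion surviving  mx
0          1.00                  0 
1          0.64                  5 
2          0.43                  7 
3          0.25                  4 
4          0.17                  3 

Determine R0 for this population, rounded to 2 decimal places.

7.72

lx·mx by age: 0, 3.2, 3.01, 1, 0.51
R0 = Σ lx·mx = 7.72 → 7.72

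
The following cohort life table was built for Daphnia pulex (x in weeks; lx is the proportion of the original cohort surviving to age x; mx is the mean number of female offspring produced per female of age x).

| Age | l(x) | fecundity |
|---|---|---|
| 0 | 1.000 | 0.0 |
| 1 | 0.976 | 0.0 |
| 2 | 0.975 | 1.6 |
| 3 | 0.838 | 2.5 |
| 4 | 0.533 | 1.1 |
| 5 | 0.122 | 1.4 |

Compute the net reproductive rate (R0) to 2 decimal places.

lx·mx by age: 0, 0, 1.56, 2.095, 0.5863, 0.1708
R0 = Σ lx·mx = 4.4121 → 4.41

4.41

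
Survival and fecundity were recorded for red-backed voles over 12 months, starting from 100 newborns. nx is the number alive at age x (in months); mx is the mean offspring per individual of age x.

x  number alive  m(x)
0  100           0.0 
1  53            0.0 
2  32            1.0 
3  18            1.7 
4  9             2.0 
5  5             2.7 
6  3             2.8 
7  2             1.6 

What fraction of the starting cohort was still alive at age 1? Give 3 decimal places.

0.530

l_1 = n_1/n_0 = 53/100 = 0.53 → 0.530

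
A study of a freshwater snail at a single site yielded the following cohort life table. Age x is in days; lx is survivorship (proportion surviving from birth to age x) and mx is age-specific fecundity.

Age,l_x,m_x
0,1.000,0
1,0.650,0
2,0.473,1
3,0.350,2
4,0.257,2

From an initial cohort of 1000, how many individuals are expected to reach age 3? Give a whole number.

350

Expected survivors = N0 · l_3 = 1000 × 0.350 = 350 → 350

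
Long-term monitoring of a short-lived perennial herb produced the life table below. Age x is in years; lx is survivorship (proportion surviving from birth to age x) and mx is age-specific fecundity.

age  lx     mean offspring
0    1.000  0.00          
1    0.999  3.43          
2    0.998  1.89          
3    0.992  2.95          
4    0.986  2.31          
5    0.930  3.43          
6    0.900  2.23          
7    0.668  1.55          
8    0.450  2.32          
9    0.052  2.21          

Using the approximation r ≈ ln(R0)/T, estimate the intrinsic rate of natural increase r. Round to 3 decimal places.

0.741

R0 = Σ lx·mx = 0 + 3.42657 + 1.88622 + 2.9264 + 2.27766 + 3.1899 + 2.007 + 1.0354 + 1.044 + 0.11492 = 17.90807
Σ x·lx·mx = 69.71443; T = 69.71443/17.90807 = 3.89291…
r ≈ ln(R0)/T = ln(17.90807)/3.89291… = 0.74116… → 0.741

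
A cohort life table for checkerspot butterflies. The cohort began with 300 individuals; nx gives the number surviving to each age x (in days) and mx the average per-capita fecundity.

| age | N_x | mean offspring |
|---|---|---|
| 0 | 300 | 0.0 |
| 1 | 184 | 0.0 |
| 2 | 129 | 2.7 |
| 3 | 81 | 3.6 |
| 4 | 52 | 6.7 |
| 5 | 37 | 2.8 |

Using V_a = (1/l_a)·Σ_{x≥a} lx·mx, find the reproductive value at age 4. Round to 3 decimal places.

lx = nx/n0 = nx/300: 1, 0.61333…, 0.43, 0.27, 0.17333…, 0.12333…
lx·mx for x ≥ 4: 1.161333…, 0.345333… → sum = 1.506667…
V_4 = 1.506667… / l_4 = 1.506667… / 0.173333… = 8.692308… → 8.692

8.692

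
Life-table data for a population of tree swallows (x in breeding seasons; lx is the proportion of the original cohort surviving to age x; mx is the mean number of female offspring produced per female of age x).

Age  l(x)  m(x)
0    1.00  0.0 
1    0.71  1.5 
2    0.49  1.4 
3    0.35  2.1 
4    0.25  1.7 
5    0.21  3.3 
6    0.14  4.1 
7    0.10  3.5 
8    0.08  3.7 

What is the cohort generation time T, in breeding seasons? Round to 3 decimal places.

lx·mx: 0, 1.065, 0.686, 0.735, 0.425, 0.693, 0.574, 0.35, 0.296 → R0 = 4.824
x·lx·mx: 0, 1.065, 1.372, 2.205, 1.7, 3.465, 3.444, 2.45, 2.368 → Σ = 18.069
T = 18.069 / 4.824 = 3.745647… → 3.746

3.746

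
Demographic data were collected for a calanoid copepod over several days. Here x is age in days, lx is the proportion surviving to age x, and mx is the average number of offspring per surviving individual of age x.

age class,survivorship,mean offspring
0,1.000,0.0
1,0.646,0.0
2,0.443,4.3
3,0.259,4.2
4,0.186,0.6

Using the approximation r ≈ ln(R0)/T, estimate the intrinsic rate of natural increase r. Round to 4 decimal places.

R0 = Σ lx·mx = 0 + 0 + 1.9049 + 1.0878 + 0.1116 = 3.1043
Σ x·lx·mx = 7.5196; T = 7.5196/3.1043 = 2.42232…
r ≈ ln(R0)/T = ln(3.1043)/2.42232… = 0.467646… → 0.4676

0.4676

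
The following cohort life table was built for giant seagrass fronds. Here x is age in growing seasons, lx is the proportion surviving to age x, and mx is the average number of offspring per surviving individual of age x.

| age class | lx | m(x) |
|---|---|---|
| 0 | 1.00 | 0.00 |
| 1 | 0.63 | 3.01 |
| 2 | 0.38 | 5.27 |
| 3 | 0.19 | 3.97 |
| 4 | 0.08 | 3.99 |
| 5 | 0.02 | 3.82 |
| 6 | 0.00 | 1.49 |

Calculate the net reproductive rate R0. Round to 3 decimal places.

lx·mx by age: 0, 1.8963, 2.0026, 0.7543, 0.3192, 0.0764, 0
R0 = Σ lx·mx = 5.0488 → 5.049

5.049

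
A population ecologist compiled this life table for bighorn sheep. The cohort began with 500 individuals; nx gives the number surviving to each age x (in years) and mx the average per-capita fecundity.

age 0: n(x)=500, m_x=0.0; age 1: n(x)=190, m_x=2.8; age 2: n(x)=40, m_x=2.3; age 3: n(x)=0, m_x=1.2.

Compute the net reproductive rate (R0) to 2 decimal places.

1.25

lx = nx/n0 = nx/500: 1, 0.38, 0.08, 0
lx·mx by age: 0, 1.064, 0.184, 0
R0 = Σ lx·mx = 1.248 → 1.25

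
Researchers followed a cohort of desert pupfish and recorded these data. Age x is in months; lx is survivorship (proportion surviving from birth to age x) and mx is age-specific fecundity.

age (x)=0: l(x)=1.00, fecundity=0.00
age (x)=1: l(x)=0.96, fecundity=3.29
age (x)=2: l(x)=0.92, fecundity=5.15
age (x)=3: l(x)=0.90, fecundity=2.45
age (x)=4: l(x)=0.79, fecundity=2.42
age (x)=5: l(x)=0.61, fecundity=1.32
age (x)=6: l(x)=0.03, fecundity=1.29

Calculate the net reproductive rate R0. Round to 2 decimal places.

lx·mx by age: 0, 3.1584, 4.738, 2.205, 1.9118, 0.8052, 0.0387
R0 = Σ lx·mx = 12.8571 → 12.86

12.86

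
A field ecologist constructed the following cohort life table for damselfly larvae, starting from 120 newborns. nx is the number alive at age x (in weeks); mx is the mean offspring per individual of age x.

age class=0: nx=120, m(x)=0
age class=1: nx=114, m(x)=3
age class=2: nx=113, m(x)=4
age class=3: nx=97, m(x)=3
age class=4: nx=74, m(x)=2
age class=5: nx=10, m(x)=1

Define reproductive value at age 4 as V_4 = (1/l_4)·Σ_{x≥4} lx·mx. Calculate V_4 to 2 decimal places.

lx = nx/n0 = nx/120: 1, 0.95, 0.94167…, 0.80833…, 0.61667…, 0.08333…
lx·mx for x ≥ 4: 1.233333…, 0.083333… → sum = 1.316667…
V_4 = 1.316667… / l_4 = 1.316667… / 0.616667… = 2.135135… → 2.14

2.14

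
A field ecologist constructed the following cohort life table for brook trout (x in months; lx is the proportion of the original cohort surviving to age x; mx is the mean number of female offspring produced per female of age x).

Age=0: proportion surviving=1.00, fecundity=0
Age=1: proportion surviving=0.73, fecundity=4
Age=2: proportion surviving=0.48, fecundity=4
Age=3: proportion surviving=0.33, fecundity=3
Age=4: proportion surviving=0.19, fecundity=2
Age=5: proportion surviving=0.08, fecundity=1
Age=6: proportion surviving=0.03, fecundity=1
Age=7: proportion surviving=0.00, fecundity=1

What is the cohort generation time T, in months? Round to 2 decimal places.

lx·mx: 0, 2.92, 1.92, 0.99, 0.38, 0.08, 0.03, 0 → R0 = 6.32
x·lx·mx: 0, 2.92, 3.84, 2.97, 1.52, 0.4, 0.18, 0 → Σ = 11.83
T = 11.83 / 6.32 = 1.871835… → 1.87

1.87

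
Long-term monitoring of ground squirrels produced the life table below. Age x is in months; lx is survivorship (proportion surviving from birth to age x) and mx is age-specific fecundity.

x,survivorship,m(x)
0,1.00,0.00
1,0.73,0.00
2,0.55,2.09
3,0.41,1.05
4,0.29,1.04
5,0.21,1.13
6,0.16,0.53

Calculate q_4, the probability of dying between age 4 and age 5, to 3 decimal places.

q_4 = (l_4 − l_5) / l_4 = (0.29 − 0.21) / 0.29
     = 0.08 / 0.29 = 0.275862… → 0.276

0.276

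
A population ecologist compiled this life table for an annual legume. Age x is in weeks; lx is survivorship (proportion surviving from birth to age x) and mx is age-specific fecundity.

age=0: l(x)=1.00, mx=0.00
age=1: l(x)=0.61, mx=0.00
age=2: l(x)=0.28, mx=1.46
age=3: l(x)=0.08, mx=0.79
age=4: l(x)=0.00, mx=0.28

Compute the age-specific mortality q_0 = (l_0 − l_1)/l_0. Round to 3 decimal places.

0.390

q_0 = (l_0 − l_1) / l_0 = (1 − 0.61) / 1
     = 0.39 / 1 = 0.39 → 0.390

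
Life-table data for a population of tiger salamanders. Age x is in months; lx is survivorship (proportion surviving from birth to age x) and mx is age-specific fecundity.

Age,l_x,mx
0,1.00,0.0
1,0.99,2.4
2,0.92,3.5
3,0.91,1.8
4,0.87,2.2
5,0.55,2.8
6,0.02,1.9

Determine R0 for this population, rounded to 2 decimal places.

lx·mx by age: 0, 2.376, 3.22, 1.638, 1.914, 1.54, 0.038
R0 = Σ lx·mx = 10.726 → 10.73

10.73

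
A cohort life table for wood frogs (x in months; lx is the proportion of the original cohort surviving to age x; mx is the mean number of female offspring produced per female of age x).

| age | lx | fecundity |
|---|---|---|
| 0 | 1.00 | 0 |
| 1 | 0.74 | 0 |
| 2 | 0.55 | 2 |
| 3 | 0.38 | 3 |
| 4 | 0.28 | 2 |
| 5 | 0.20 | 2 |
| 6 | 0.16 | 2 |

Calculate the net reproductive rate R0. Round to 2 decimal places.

lx·mx by age: 0, 0, 1.1, 1.14, 0.56, 0.4, 0.32
R0 = Σ lx·mx = 3.52 → 3.52

3.52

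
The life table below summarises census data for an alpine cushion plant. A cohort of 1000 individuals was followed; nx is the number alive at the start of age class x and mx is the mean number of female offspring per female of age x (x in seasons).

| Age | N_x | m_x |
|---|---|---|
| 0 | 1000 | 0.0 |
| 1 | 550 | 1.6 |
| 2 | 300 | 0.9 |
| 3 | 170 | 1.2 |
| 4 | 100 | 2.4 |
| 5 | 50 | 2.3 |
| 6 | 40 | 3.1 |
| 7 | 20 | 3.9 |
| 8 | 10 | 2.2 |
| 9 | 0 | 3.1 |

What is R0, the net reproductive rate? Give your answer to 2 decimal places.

1.93

lx = nx/n0 = nx/1000: 1, 0.55, 0.3, 0.17, 0.1, 0.05, 0.04, 0.02, 0.01, 0
lx·mx by age: 0, 0.88, 0.27, 0.204, 0.24, 0.115, 0.124, 0.078, 0.022, 0
R0 = Σ lx·mx = 1.933 → 1.93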